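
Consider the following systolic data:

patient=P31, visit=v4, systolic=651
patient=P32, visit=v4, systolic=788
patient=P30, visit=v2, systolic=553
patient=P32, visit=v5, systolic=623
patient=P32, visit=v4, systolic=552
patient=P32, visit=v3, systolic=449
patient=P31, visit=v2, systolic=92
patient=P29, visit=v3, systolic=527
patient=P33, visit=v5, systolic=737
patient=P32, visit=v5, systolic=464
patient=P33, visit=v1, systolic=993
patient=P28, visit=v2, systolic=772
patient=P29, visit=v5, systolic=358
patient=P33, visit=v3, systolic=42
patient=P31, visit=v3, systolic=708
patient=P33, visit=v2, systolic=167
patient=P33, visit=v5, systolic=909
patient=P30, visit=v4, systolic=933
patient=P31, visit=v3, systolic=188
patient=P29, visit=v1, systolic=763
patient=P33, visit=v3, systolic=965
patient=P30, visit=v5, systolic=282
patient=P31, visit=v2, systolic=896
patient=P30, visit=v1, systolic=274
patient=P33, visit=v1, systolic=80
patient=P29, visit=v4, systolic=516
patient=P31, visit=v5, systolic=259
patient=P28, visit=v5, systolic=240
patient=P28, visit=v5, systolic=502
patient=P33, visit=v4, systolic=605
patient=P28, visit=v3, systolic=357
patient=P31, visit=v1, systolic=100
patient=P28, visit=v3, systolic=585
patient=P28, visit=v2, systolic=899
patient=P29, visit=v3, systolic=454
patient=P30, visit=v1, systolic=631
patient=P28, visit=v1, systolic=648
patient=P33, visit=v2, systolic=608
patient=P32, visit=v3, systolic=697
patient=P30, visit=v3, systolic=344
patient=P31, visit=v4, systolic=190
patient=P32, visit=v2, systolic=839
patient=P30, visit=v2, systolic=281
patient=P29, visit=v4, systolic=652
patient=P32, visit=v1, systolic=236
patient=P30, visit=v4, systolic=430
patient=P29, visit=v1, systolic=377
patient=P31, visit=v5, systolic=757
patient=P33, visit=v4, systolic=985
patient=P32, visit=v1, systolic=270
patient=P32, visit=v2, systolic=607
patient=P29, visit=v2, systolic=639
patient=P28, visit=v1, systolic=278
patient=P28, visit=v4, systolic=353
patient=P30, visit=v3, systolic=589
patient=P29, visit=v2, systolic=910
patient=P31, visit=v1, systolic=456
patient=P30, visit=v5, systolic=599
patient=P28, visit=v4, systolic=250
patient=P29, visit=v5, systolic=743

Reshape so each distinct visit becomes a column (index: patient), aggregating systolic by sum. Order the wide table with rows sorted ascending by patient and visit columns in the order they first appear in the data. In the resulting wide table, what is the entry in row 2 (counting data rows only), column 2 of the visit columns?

With rows sorted ascending by patient, row 2 is patient=P29. visit columns in first-appearance order: v4, v2, v5, v3, v1; column 2 is v2.
Long rows with patient=P29, visit=v2: 639 + 910 = 1549.

1549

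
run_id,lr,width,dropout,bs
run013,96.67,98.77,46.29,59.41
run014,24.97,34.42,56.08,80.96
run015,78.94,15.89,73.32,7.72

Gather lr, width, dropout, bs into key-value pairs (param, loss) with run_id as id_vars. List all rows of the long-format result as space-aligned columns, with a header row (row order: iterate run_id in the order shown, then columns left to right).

run_id  param    loss 
run013  lr       96.67
run013  width    98.77
run013  dropout  46.29
run013  bs       59.41
run014  lr       24.97
run014  width    34.42
run014  dropout  56.08
run014  bs       80.96
run015  lr       78.94
run015  width    15.89
run015  dropout  73.32
run015  bs       7.72 

Each (run_id, column) pair becomes one row: 3 × 4 = 12 rows.
For example, (run013, lr) → loss=96.67.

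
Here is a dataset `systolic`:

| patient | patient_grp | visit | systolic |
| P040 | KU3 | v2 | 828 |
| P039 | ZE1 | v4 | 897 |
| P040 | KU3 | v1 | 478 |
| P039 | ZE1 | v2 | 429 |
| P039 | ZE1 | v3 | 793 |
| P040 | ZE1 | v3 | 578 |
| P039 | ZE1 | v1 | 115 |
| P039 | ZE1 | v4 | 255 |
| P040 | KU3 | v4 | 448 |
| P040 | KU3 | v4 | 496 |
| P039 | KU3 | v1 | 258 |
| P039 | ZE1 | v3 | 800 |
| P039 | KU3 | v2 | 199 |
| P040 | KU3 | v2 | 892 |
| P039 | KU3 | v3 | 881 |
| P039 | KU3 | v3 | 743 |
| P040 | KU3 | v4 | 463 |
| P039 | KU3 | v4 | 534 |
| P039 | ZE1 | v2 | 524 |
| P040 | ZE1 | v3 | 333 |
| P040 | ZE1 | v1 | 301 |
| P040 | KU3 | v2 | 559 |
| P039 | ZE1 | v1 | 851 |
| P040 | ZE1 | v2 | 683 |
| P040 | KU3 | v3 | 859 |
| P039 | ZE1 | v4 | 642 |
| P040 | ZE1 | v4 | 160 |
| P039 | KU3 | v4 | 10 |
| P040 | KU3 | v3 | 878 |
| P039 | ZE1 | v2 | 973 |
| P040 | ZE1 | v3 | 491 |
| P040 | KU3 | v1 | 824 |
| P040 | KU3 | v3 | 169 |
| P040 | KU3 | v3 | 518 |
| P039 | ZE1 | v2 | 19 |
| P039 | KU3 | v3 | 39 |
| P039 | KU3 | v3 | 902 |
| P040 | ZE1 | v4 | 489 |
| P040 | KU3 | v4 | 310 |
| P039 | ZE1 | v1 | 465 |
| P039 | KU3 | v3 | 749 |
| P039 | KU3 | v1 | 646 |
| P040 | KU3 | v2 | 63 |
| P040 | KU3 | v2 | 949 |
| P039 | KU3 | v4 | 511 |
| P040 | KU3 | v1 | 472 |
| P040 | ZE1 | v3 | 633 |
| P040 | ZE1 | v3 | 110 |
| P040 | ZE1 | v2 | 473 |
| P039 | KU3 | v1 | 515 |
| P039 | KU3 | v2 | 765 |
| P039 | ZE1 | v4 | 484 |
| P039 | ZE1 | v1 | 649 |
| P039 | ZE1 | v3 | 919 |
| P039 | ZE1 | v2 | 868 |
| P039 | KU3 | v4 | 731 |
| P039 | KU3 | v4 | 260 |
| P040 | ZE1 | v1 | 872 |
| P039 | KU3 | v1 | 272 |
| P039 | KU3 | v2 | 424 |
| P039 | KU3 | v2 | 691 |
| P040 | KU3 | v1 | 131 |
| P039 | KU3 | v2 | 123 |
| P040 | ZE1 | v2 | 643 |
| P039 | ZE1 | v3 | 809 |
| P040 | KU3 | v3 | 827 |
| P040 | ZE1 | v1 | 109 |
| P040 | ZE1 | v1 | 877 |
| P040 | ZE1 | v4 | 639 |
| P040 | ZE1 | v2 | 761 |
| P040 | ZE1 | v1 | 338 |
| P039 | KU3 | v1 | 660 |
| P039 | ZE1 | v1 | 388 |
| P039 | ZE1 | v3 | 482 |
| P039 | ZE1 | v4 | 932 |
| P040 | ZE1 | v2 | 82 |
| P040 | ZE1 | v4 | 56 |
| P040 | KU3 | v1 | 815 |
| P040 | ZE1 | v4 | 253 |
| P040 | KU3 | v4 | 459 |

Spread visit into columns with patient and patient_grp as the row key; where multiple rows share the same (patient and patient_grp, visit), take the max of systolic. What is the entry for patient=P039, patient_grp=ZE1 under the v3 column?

Rows with patient=P039, patient_grp=ZE1 and visit=v3: systolic values are 793, 800, 919, 809, 482.
max(793, 800, 919, 809, 482) = 919.

919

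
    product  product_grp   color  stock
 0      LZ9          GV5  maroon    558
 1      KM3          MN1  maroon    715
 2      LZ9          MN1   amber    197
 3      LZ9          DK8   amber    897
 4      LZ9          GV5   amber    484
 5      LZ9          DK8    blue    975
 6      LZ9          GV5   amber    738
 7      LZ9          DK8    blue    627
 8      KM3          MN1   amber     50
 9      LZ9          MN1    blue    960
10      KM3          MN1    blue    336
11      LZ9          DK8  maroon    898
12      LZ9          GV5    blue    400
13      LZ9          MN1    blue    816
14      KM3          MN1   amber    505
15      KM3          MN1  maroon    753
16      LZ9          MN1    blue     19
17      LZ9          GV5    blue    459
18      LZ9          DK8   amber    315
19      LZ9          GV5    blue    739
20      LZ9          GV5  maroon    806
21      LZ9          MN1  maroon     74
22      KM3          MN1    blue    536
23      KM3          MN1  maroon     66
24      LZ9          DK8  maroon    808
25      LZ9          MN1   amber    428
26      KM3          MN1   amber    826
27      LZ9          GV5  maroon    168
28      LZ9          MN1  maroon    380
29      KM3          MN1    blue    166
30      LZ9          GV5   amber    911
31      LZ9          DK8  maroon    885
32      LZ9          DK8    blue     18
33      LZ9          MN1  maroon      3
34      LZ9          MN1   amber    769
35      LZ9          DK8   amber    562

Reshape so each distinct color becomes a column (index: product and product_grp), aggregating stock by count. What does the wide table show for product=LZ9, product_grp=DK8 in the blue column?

Rows with product=LZ9, product_grp=DK8 and color=blue: stock values are 975, 627, 18.
3 rows match — count = 3.

3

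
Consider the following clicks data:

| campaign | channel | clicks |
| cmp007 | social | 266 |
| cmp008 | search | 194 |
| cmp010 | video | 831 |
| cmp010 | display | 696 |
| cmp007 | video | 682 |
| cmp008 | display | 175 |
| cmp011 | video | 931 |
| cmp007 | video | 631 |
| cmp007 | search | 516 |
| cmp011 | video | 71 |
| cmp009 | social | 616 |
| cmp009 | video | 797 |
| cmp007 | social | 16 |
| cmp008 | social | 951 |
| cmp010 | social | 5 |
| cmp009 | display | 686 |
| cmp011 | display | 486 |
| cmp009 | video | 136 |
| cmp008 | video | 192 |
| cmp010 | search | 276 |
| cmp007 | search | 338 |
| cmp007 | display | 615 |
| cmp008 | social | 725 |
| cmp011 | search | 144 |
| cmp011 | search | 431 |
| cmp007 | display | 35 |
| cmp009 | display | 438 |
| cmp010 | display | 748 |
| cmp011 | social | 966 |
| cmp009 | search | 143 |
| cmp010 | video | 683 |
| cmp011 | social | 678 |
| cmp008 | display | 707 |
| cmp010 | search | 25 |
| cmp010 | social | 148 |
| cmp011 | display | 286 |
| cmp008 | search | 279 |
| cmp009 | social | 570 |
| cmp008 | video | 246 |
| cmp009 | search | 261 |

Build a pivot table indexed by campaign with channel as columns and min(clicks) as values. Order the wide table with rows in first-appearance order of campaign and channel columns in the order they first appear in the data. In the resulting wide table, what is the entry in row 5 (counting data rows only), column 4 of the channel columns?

438

With rows in first-appearance order of campaign, row 5 is campaign=cmp009. channel columns in first-appearance order: social, search, video, display; column 4 is display.
Long rows with campaign=cmp009, channel=display: min(686, 438) = 438.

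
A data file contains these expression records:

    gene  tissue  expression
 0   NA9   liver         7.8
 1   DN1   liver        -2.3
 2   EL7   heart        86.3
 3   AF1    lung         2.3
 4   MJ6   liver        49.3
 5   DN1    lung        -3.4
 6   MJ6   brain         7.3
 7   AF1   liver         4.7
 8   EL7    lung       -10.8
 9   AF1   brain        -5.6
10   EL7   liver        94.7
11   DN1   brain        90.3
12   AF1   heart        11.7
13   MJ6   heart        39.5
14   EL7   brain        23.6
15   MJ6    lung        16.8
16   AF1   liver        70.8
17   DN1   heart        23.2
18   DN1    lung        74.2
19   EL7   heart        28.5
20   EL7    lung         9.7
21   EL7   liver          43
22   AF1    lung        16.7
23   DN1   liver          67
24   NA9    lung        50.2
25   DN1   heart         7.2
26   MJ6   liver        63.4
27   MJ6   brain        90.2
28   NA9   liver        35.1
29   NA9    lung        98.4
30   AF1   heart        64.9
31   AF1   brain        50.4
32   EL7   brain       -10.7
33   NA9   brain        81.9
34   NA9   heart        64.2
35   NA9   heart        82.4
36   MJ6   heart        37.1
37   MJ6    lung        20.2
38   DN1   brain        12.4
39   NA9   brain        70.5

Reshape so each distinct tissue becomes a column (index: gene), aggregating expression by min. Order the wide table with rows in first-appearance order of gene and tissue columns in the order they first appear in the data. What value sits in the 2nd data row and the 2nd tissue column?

7.2

With rows in first-appearance order of gene, row 2 is gene=DN1. tissue columns in first-appearance order: liver, heart, lung, brain; column 2 is heart.
Long rows with gene=DN1, tissue=heart: min(23.2, 7.2) = 7.2.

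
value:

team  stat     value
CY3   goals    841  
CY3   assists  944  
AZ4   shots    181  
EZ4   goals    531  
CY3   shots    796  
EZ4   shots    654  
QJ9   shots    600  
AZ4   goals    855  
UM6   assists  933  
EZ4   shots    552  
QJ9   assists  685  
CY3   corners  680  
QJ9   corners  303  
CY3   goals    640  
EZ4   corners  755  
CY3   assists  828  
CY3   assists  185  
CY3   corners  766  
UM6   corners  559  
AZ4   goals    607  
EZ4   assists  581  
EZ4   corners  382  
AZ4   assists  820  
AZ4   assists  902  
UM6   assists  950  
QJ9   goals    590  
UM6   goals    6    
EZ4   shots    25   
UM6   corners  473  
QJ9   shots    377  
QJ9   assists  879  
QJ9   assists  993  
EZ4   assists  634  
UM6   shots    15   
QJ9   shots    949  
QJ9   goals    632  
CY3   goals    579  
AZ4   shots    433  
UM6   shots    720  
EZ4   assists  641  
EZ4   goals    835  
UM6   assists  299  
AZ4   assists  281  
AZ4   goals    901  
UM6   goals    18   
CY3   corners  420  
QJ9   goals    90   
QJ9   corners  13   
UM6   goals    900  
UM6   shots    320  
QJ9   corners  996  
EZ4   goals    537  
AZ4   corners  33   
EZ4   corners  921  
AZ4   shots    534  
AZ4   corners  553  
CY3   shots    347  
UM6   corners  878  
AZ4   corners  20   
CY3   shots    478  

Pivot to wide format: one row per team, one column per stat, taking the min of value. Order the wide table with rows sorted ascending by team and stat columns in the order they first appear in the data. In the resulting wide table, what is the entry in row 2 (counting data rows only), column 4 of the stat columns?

420

With rows sorted ascending by team, row 2 is team=CY3. stat columns in first-appearance order: goals, assists, shots, corners; column 4 is corners.
Long rows with team=CY3, stat=corners: min(680, 766, 420) = 420.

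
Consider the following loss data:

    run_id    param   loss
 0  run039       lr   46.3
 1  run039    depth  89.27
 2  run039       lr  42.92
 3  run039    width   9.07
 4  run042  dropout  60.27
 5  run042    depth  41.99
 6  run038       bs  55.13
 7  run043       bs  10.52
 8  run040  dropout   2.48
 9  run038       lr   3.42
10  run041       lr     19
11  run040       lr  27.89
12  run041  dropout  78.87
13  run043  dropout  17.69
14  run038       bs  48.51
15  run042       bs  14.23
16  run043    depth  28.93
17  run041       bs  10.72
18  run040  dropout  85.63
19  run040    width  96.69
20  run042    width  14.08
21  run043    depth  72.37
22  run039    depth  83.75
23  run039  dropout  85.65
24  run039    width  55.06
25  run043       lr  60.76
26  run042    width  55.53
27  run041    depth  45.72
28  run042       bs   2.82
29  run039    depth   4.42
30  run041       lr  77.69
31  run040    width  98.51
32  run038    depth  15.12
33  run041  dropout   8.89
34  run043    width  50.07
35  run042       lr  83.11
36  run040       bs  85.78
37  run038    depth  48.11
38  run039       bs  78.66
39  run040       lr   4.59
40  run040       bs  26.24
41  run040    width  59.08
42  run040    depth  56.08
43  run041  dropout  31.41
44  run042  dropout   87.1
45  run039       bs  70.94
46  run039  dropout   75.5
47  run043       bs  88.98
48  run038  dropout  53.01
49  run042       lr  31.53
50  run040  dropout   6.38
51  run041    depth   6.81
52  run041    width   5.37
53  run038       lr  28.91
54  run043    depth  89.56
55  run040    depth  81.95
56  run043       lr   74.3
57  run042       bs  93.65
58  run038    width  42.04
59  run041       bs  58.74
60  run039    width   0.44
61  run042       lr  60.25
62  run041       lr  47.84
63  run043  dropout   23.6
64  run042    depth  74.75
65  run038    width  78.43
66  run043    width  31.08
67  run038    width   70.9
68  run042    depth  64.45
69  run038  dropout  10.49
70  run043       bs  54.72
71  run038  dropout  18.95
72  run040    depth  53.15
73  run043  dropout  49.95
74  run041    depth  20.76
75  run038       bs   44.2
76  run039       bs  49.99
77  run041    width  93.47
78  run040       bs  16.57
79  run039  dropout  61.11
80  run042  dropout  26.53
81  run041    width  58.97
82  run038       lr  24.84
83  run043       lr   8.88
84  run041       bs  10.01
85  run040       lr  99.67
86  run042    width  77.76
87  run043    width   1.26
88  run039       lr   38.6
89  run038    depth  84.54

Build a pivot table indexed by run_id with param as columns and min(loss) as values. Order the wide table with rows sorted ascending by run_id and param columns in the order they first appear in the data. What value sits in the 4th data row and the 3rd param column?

With rows sorted ascending by run_id, row 4 is run_id=run041. param columns in first-appearance order: lr, depth, width, dropout, bs; column 3 is width.
Long rows with run_id=run041, param=width: min(5.37, 93.47, 58.97) = 5.37.

5.37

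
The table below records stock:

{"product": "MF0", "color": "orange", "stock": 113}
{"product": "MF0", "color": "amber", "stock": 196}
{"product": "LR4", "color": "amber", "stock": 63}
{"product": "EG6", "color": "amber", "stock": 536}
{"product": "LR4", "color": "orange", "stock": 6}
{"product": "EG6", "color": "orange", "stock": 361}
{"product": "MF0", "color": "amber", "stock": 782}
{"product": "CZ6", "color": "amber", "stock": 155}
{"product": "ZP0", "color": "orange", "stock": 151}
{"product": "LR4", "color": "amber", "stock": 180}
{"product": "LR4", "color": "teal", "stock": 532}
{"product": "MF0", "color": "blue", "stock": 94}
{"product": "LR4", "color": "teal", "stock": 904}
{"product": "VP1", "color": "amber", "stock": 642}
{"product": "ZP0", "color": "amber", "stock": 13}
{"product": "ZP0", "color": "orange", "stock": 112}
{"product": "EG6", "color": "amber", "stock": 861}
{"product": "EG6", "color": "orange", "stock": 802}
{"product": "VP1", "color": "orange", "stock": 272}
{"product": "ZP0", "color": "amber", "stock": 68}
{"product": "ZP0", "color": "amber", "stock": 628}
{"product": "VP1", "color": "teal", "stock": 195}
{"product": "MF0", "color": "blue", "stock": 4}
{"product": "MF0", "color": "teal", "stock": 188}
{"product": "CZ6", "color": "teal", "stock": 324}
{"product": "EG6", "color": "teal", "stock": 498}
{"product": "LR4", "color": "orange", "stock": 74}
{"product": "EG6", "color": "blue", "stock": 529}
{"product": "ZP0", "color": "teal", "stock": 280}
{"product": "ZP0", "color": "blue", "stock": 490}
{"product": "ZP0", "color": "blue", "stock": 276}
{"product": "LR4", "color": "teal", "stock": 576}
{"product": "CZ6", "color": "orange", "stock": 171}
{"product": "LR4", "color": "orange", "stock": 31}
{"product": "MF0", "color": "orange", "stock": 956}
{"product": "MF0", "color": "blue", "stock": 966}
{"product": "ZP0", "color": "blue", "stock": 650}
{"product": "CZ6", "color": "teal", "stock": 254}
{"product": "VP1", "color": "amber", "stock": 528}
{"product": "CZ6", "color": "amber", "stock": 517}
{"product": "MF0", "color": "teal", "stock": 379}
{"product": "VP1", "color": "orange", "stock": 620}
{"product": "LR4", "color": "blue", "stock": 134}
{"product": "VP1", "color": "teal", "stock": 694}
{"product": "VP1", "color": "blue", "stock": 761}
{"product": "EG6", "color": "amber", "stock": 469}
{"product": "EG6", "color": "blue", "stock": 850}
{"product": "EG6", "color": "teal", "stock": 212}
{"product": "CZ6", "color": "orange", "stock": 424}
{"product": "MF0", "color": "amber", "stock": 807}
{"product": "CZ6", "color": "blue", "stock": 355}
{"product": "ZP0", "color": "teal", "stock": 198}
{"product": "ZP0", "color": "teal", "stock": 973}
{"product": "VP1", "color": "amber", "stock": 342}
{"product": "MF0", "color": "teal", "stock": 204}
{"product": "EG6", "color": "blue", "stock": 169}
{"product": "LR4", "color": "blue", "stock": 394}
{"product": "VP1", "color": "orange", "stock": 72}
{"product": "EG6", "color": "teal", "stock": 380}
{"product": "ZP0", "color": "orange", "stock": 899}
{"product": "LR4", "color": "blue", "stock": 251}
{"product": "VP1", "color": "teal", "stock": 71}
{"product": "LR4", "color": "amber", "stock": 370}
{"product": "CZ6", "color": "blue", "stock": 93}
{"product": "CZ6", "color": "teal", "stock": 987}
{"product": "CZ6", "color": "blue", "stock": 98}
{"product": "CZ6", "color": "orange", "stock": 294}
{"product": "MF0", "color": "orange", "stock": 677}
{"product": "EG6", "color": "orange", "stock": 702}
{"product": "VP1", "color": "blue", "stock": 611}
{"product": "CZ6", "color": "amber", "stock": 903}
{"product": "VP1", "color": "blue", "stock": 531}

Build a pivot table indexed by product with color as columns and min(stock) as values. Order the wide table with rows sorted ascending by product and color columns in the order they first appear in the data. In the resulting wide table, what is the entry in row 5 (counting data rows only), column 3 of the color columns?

With rows sorted ascending by product, row 5 is product=VP1. color columns in first-appearance order: orange, amber, teal, blue; column 3 is teal.
Long rows with product=VP1, color=teal: min(195, 694, 71) = 71.

71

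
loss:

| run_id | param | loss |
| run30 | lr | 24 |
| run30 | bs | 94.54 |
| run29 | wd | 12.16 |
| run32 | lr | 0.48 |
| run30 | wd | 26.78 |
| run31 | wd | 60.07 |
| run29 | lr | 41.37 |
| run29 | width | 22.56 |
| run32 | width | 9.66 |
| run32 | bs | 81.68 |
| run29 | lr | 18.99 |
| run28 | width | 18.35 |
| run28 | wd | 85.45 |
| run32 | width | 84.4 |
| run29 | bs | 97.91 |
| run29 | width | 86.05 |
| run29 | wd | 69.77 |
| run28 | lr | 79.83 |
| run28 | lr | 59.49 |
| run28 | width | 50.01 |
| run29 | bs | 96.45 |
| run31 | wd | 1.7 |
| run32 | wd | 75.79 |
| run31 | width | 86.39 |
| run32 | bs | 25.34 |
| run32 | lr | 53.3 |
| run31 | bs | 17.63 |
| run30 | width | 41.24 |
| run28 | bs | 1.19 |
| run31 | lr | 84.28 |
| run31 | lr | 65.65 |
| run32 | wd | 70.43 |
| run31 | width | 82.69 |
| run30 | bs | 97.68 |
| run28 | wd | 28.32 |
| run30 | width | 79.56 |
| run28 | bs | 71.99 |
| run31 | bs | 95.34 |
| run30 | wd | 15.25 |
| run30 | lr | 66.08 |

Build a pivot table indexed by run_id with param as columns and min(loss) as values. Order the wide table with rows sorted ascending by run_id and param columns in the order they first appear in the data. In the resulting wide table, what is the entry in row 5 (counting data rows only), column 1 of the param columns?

With rows sorted ascending by run_id, row 5 is run_id=run32. param columns in first-appearance order: lr, bs, wd, width; column 1 is lr.
Long rows with run_id=run32, param=lr: min(0.48, 53.3) = 0.48.

0.48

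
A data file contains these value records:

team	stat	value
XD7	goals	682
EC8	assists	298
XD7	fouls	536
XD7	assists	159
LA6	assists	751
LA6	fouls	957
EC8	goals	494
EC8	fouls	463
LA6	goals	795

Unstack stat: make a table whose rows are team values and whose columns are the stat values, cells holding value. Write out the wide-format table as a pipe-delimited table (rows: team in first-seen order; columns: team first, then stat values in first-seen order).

Columns: team plus the 3 distinct stat values (goals, assists, fouls).
For example, row XD7 column goals takes value=682 from the long row (XD7, goals).

| team | goals | assists | fouls |
| XD7 | 682 | 159 | 536 |
| EC8 | 494 | 298 | 463 |
| LA6 | 795 | 751 | 957 |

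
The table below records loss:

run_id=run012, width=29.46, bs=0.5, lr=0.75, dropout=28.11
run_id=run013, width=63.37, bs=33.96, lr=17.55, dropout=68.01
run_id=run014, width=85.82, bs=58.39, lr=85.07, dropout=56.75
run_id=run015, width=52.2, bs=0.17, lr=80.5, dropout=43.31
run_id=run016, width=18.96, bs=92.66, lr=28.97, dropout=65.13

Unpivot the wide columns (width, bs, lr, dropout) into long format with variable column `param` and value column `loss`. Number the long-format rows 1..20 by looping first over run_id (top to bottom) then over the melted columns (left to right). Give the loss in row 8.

68.01

20 rows total (5 × 4). Row 8: index ⌊(8-1)/4⌋ = 1 into run_id → run013; (8-1) mod 4 = 3 into the melted columns → dropout.
So row 8 is (run013, dropout, 68.01); loss = 68.01.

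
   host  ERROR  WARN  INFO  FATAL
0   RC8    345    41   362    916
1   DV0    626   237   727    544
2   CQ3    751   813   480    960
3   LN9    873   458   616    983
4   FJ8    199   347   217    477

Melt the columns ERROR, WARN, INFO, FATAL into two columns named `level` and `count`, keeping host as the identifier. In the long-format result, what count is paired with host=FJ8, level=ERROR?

199

Unpivoting turns each (host, wide-column) pair into one long row.
The wide cell at row FJ8, column ERROR holds 199, so the long row (FJ8, ERROR) has count=199.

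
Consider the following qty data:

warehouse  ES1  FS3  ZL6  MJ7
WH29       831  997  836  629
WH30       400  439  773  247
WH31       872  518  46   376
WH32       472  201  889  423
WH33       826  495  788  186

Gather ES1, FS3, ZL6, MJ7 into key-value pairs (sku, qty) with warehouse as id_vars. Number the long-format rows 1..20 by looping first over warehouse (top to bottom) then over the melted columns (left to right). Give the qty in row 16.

423

20 rows total (5 × 4). Row 16: index ⌊(16-1)/4⌋ = 3 into warehouse → WH32; (16-1) mod 4 = 3 into the melted columns → MJ7.
So row 16 is (WH32, MJ7, 423); qty = 423.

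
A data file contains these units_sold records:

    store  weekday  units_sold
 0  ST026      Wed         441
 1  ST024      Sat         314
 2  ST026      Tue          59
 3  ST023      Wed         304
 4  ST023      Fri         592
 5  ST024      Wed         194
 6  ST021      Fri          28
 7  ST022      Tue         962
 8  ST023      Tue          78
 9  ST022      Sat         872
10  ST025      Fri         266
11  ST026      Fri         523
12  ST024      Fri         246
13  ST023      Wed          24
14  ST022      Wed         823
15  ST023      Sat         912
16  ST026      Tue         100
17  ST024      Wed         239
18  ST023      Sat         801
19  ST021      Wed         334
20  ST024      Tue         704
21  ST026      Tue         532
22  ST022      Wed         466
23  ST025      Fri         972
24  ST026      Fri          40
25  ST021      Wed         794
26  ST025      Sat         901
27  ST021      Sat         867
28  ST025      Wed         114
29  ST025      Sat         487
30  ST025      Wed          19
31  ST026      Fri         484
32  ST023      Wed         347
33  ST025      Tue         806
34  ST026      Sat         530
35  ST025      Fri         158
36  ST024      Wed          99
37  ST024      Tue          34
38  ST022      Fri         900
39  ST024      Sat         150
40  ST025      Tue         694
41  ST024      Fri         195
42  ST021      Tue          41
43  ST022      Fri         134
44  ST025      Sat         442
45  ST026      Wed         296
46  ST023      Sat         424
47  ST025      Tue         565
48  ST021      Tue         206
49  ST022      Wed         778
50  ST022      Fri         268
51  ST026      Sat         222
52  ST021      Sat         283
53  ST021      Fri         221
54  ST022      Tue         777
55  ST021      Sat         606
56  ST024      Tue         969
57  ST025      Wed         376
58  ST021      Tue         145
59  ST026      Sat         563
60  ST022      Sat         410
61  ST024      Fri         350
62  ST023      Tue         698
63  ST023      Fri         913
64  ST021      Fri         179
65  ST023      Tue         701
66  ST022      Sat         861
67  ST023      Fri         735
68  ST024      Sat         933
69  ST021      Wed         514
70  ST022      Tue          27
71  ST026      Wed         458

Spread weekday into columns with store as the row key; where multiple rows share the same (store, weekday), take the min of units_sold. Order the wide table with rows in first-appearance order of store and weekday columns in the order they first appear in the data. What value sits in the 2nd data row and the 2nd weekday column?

150

With rows in first-appearance order of store, row 2 is store=ST024. weekday columns in first-appearance order: Wed, Sat, Tue, Fri; column 2 is Sat.
Long rows with store=ST024, weekday=Sat: min(314, 150, 933) = 150.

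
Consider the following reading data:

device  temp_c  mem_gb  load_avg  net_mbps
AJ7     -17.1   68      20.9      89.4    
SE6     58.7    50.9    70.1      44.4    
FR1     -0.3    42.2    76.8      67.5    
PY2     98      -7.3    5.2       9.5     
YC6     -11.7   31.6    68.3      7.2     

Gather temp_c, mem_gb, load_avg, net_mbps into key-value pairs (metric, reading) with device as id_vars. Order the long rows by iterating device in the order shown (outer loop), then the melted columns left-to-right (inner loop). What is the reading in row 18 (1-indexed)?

20 rows total (5 × 4). Row 18: index ⌊(18-1)/4⌋ = 4 into device → YC6; (18-1) mod 4 = 1 into the melted columns → mem_gb.
So row 18 is (YC6, mem_gb, 31.6); reading = 31.6.

31.6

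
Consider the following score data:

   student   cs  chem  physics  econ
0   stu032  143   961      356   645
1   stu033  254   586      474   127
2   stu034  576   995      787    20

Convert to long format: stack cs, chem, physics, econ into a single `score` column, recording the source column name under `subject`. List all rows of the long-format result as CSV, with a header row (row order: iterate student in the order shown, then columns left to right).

student,subject,score
stu032,cs,143
stu032,chem,961
stu032,physics,356
stu032,econ,645
stu033,cs,254
stu033,chem,586
stu033,physics,474
stu033,econ,127
stu034,cs,576
stu034,chem,995
stu034,physics,787
stu034,econ,20

Each (student, column) pair becomes one row: 3 × 4 = 12 rows.
For example, (stu032, cs) → score=143.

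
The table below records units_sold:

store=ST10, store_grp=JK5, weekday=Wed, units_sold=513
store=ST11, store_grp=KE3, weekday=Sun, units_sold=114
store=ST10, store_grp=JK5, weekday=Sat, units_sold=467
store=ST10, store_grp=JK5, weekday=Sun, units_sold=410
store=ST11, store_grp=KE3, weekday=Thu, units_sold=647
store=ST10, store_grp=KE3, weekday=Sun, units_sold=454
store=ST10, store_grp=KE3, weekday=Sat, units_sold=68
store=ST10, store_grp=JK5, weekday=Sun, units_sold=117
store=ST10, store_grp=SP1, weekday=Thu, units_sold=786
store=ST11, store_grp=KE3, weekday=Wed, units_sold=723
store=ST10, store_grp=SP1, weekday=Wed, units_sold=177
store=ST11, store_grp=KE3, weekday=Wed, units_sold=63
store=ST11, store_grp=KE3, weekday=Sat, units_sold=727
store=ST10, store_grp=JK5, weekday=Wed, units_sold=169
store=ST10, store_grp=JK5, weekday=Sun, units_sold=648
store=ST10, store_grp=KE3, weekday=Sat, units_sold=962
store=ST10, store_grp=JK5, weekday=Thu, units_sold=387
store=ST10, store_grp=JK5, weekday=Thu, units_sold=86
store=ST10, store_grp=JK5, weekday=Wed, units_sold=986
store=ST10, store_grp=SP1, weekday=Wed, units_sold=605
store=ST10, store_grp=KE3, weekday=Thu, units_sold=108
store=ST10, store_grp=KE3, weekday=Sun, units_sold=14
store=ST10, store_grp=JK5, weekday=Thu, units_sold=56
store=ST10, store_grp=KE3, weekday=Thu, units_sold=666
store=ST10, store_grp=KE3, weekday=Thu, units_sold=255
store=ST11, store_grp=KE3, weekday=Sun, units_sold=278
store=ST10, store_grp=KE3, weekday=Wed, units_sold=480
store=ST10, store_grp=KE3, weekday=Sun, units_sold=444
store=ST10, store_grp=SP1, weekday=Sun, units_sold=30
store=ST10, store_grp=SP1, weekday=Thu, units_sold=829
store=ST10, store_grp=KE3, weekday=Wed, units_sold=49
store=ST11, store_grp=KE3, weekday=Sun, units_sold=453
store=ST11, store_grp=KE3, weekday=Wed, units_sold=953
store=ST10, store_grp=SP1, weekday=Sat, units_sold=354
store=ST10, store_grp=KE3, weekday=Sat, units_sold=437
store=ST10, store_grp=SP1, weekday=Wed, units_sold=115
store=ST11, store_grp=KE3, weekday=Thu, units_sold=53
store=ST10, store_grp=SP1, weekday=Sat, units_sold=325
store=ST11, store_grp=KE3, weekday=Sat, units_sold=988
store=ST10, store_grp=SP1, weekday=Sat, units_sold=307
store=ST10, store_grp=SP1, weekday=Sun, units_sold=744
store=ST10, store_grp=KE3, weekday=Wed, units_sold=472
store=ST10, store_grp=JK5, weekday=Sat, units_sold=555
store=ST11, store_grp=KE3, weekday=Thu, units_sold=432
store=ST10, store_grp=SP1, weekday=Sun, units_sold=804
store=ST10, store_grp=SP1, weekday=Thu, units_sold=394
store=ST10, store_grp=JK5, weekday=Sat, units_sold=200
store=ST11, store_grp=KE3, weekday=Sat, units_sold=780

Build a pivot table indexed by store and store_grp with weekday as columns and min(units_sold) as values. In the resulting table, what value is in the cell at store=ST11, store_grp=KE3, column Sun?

114

Rows with store=ST11, store_grp=KE3 and weekday=Sun: units_sold values are 114, 278, 453.
min(114, 278, 453) = 114.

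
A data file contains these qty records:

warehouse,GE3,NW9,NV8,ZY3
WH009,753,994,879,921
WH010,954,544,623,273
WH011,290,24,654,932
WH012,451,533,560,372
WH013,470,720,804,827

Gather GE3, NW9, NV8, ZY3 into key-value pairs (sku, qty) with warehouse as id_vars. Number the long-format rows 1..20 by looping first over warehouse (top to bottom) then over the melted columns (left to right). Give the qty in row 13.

451

20 rows total (5 × 4). Row 13: index ⌊(13-1)/4⌋ = 3 into warehouse → WH012; (13-1) mod 4 = 0 into the melted columns → GE3.
So row 13 is (WH012, GE3, 451); qty = 451.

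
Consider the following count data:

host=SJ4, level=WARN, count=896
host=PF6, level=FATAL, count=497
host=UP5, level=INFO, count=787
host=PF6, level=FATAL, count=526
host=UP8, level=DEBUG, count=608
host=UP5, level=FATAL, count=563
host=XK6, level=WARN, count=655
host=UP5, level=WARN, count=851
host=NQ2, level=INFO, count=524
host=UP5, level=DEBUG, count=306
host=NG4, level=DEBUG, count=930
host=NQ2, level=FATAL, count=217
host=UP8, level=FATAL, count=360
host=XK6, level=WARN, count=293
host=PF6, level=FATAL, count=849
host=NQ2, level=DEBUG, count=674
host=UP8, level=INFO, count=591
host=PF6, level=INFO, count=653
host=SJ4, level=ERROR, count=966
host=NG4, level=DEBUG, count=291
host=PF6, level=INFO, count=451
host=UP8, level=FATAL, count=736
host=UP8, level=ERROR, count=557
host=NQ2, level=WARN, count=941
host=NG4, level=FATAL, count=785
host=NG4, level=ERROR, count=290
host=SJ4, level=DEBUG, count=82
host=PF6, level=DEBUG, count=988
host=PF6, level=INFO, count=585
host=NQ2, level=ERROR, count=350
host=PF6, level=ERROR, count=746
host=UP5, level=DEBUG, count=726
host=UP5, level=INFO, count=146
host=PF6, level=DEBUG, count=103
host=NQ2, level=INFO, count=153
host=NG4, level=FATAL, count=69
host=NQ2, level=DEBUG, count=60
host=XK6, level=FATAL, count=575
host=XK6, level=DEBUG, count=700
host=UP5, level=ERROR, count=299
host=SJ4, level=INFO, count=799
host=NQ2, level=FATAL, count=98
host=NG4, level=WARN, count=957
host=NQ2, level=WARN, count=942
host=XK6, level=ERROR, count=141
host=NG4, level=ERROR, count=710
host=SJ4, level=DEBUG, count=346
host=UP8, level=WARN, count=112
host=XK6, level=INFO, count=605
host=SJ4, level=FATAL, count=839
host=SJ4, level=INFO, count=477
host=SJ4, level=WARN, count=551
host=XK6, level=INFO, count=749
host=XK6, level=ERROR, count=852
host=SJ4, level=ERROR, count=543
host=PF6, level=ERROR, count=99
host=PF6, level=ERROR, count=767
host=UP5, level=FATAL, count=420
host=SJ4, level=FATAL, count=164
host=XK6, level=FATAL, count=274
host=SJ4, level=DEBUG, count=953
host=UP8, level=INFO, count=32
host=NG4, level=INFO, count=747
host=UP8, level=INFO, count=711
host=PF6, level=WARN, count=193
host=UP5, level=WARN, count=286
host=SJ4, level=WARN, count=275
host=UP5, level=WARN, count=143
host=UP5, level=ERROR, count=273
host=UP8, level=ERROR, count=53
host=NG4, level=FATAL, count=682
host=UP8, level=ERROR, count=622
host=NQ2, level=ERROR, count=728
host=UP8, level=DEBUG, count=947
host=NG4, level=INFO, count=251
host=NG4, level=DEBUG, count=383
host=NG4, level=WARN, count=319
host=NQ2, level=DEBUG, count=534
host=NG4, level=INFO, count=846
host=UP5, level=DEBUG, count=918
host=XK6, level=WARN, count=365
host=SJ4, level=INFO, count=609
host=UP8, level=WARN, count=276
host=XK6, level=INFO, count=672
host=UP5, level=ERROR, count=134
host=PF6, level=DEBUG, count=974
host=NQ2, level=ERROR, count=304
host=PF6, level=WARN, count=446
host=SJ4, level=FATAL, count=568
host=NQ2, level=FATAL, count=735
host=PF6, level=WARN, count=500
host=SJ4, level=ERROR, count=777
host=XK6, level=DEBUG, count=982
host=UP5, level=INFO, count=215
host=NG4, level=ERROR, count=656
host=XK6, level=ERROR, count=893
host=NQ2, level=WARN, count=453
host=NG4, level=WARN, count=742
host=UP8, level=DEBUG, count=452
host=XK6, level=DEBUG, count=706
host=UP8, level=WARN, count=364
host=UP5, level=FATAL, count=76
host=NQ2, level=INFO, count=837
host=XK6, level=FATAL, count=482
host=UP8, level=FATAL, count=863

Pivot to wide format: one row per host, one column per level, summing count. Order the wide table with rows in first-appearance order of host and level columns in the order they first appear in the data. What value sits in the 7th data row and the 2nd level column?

1536

With rows in first-appearance order of host, row 7 is host=NG4. level columns in first-appearance order: WARN, FATAL, INFO, DEBUG, ERROR; column 2 is FATAL.
Long rows with host=NG4, level=FATAL: 785 + 69 + 682 = 1536.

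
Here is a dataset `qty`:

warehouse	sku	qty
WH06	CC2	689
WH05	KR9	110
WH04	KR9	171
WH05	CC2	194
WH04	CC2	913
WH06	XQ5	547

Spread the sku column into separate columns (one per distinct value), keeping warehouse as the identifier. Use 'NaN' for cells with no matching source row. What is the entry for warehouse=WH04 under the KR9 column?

171

The long row with warehouse=WH04, sku=KR9 has qty=171.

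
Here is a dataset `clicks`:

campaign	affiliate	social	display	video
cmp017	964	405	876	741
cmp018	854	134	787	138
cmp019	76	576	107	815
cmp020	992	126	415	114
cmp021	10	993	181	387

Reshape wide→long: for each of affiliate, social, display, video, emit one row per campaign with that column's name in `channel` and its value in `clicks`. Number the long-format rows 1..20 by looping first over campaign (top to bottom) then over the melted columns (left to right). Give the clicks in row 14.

126

20 rows total (5 × 4). Row 14: index ⌊(14-1)/4⌋ = 3 into campaign → cmp020; (14-1) mod 4 = 1 into the melted columns → social.
So row 14 is (cmp020, social, 126); clicks = 126.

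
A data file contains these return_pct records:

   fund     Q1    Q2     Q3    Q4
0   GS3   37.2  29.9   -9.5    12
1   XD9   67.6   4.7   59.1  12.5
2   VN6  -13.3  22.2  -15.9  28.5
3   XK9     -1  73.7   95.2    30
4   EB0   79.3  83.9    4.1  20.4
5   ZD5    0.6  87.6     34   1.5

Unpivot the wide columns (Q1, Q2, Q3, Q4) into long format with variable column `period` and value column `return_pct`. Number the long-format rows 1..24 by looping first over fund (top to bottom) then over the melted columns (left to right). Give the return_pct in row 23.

24 rows total (6 × 4). Row 23: index ⌊(23-1)/4⌋ = 5 into fund → ZD5; (23-1) mod 4 = 2 into the melted columns → Q3.
So row 23 is (ZD5, Q3, 34); return_pct = 34.

34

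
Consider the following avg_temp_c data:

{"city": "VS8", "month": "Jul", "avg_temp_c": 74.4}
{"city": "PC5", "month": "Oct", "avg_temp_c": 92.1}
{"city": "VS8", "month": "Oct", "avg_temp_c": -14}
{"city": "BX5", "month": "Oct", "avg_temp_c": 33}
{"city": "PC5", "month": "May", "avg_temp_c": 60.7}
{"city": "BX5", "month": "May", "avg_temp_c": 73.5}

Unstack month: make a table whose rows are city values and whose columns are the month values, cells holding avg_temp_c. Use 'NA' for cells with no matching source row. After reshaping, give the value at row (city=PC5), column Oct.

The long row with city=PC5, month=Oct has avg_temp_c=92.1.

92.1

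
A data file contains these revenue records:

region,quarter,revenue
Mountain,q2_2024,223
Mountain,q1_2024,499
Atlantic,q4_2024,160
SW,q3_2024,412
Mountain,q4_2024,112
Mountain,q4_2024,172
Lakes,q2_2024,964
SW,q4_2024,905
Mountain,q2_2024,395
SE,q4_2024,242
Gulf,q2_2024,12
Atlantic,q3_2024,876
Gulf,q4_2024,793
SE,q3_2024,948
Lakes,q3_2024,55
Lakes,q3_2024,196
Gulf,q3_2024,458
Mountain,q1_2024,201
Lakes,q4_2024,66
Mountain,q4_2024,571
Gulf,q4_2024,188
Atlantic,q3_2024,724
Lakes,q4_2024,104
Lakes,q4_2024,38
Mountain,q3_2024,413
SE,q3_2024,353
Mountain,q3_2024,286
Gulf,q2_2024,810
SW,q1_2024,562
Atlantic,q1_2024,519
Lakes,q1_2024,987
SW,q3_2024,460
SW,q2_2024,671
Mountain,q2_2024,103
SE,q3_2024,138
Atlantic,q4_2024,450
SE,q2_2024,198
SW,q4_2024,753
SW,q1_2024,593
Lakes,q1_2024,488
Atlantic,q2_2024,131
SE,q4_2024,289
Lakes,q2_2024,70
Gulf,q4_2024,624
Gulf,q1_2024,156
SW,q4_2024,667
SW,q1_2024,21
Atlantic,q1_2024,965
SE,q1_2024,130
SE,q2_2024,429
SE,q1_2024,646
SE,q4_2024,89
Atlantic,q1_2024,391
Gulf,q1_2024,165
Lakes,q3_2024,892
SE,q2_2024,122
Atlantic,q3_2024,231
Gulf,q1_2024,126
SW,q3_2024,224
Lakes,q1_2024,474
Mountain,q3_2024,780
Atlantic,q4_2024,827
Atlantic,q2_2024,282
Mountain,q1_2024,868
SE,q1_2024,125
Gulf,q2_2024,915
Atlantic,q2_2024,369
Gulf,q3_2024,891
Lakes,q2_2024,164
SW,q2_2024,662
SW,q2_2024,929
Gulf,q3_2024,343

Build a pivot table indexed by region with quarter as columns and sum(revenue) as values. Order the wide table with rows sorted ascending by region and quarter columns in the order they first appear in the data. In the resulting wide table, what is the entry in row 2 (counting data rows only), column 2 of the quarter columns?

447

With rows sorted ascending by region, row 2 is region=Gulf. quarter columns in first-appearance order: q2_2024, q1_2024, q4_2024, q3_2024; column 2 is q1_2024.
Long rows with region=Gulf, quarter=q1_2024: 156 + 165 + 126 = 447.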